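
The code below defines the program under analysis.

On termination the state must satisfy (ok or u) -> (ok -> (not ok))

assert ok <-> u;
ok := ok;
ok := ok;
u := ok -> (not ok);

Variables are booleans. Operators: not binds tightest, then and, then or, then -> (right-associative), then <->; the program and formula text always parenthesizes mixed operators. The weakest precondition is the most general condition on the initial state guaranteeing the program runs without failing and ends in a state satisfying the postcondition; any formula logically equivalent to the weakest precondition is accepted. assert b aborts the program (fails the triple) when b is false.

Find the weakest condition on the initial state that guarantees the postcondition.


Working backward. After the program, (ok or u) -> (ok -> (not ok)) must hold.
Before u := ok -> (not ok): (ok or (ok -> (not ok))) -> (ok -> (not ok))
Before ok := ok: (ok or (ok -> (not ok))) -> (ok -> (not ok))
Before ok := ok: (ok or (ok -> (not ok))) -> (ok -> (not ok))
Before assert ok <-> u: (ok <-> u) and ((ok or (ok -> (not ok))) -> (ok -> (not ok)))
Answer: WP = (ok <-> u) and ((ok or (ok -> (not ok))) -> (ok -> (not ok)))


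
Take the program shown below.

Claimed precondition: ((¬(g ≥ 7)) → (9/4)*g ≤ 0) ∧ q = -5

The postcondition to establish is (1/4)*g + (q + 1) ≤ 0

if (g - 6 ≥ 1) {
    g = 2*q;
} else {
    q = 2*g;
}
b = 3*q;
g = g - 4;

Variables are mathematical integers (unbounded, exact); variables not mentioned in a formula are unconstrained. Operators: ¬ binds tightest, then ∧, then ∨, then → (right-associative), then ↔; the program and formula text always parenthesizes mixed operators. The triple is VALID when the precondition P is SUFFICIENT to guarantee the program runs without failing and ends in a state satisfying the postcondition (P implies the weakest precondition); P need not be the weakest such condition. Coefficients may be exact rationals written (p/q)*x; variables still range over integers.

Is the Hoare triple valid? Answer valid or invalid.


Working backward. After the program, the postcondition (1/4)*g + (q + 1) ≤ 0 must hold; in canonical form it is (1/4)*g + q ≤ -1.
Before g := g - 4: (1/4)*g + q ≤ 0
Before b := 3*q: (1/4)*g + q ≤ 0
Then branch requires (3/2)*q ≤ 0; else branch requires (9/4)*g ≤ 0.
Before the if: (g ≥ 7 → (3/2)*q ≤ 0) ∧ ((¬(g ≥ 7)) → (9/4)*g ≤ 0)
The weakest precondition is (g ≥ 7 → (3/2)*q ≤ 0) ∧ ((¬(g ≥ 7)) → (9/4)*g ≤ 0).
Check whether ((¬(g ≥ 7)) → (9/4)*g ≤ 0) ∧ q = -5 implies it.
Every state satisfying the precondition satisfies the weakest precondition: the implication holds.
Answer: valid


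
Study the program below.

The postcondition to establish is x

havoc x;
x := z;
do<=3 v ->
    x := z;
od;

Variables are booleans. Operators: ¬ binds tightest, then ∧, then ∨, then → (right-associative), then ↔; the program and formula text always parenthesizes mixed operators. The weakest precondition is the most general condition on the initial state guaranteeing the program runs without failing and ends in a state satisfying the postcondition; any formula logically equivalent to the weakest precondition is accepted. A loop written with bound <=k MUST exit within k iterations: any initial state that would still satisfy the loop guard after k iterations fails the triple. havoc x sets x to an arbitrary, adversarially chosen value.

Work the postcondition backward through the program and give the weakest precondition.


Working backward. After the program, x must hold.
Before the loop (bound <=3), unroll the exhaustion recursion (WP_0 = exit-now case; WP_j = one more guarded iteration, up to j = 3):
  WP_0: (¬v) ∧ x
  WP_1: (v → ((¬v) ∧ z)) ∧ ((¬v) → x)
  WP_2: (v → ((v → ((¬v) ∧ z)) ∧ ((¬v) → z))) ∧ ((¬v) → x)
  WP_3: (v → ((v → ((v → ((¬v) ∧ z)) ∧ ((¬v) → z))) ∧ ((¬v) → z))) ∧ ((¬v) → x)
So before the loop: (v → ((v → ((v → ((¬v) ∧ z)) ∧ ((¬v) → z))) ∧ ((¬v) → z))) ∧ ((¬v) → x)
Before x := z: (v → ((v → ((v → ((¬v) ∧ z)) ∧ ((¬v) → z))) ∧ ((¬v) → z))) ∧ ((¬v) → z)
Before havoc x: (v → ((v → ((v → ((¬v) ∧ z)) ∧ ((¬v) → z))) ∧ ((¬v) → z))) ∧ ((¬v) → z)
Answer: WP = (v → ((v → ((v → ((¬v) ∧ z)) ∧ ((¬v) → z))) ∧ ((¬v) → z))) ∧ ((¬v) → z)


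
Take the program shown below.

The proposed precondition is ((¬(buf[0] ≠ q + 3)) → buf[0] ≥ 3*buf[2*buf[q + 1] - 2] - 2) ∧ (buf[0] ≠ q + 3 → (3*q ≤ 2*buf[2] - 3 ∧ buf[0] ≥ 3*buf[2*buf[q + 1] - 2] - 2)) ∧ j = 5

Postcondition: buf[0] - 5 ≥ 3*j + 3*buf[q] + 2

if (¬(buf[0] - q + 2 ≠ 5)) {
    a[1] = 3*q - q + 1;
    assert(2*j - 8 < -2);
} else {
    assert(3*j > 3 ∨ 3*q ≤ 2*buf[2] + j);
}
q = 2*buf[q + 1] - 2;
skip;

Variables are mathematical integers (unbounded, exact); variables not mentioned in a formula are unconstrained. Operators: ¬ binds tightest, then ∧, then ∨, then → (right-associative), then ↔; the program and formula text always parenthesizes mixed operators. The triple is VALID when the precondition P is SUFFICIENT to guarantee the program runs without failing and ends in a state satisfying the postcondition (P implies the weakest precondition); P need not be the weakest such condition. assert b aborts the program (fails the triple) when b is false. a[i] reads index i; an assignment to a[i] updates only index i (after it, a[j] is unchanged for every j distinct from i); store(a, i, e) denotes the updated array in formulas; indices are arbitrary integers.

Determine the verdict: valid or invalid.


Working backward. After the program, the postcondition buf[0] - 5 ≥ 3*j + 3*buf[q] + 2 must hold; in canonical form it is buf[0] ≥ 3*buf[q] + 3*j + 7.
Before skip: buf[0] ≥ 3*buf[q] + 3*j + 7
Before q := 2*buf[q + 1] - 2: buf[0] ≥ 3*buf[2*buf[q + 1] - 2] + 3*j + 7
Then branch requires 2*j < 6 ∧ buf[0] ≥ 3*buf[2*buf[q + 1] - 2] + 3*j + 7; else branch requires (3*j > 3 ∨ 3*q ≤ 2*buf[2] + j) ∧ buf[0] ≥ 3*buf[2*buf[q + 1] - 2] + 3*j + 7.
Before the if: ((¬(buf[0] ≠ q + 3)) → (2*j < 6 ∧ buf[0] ≥ 3*buf[2*buf[q + 1] - 2] + 3*j + 7)) ∧ (buf[0] ≠ q + 3 → ((3*j > 3 ∨ 3*q ≤ 2*buf[2] + j) ∧ buf[0] ≥ 3*buf[2*buf[q + 1] - 2] + 3*j + 7))
The weakest precondition is ((¬(buf[0] ≠ q + 3)) → (2*j < 6 ∧ buf[0] ≥ 3*buf[2*buf[q + 1] - 2] + 3*j + 7)) ∧ (buf[0] ≠ q + 3 → ((3*j > 3 ∨ 3*q ≤ 2*buf[2] + j) ∧ buf[0] ≥ 3*buf[2*buf[q + 1] - 2] + 3*j + 7)).
Check whether ((¬(buf[0] ≠ q + 3)) → buf[0] ≥ 3*buf[2*buf[q + 1] - 2] - 2) ∧ (buf[0] ≠ q + 3 → (3*q ≤ 2*buf[2] - 3 ∧ buf[0] ≥ 3*buf[2*buf[q + 1] - 2] - 2)) ∧ j = 5 implies it.
Countermodel: at the initial state buf = {[0] = 7040, [2] = 15521, [7038] = 15521, [31040] = -6516, elsewhere 15521}, j = 5, q = 7037, the precondition holds but the weakest precondition fails.
Answer: invalid


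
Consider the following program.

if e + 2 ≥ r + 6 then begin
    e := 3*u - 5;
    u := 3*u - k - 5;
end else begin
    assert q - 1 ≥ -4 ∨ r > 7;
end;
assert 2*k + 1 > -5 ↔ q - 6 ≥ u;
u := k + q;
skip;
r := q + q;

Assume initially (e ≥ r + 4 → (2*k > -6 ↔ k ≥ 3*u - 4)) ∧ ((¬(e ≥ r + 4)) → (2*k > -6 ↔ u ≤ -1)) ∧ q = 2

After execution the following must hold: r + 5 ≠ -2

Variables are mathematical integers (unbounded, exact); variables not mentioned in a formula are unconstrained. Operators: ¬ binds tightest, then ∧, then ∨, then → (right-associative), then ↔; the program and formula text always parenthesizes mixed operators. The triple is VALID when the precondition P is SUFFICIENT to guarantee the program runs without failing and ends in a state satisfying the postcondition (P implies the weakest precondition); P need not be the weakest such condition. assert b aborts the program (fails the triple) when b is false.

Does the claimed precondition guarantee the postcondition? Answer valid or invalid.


Working backward. After the program, the postcondition r + 5 ≠ -2 must hold; in canonical form it is r ≠ -7.
Before r := q + q: 2*q ≠ -7
Before skip: 2*q ≠ -7
Before u := k + q: 2*q ≠ -7
Before assert 2*k + 1 > -5 ↔ q - 6 ≥ u: (2*k > -6 ↔ q ≥ u + 6) ∧ 2*q ≠ -7
Then branch requires (2*k > -6 ↔ k + q ≥ 3*u + 1) ∧ 2*q ≠ -7; else branch requires (q ≥ -3 ∨ r > 7) ∧ (2*k > -6 ↔ q ≥ u + 6) ∧ 2*q ≠ -7.
Before the if: (e ≥ r + 4 → ((2*k > -6 ↔ k + q ≥ 3*u + 1) ∧ 2*q ≠ -7)) ∧ ((¬(e ≥ r + 4)) → ((q ≥ -3 ∨ r > 7) ∧ (2*k > -6 ↔ q ≥ u + 6) ∧ 2*q ≠ -7))
The weakest precondition is (e ≥ r + 4 → ((2*k > -6 ↔ k + q ≥ 3*u + 1) ∧ 2*q ≠ -7)) ∧ ((¬(e ≥ r + 4)) → ((q ≥ -3 ∨ r > 7) ∧ (2*k > -6 ↔ q ≥ u + 6) ∧ 2*q ≠ -7)).
Check whether (e ≥ r + 4 → (2*k > -6 ↔ k ≥ 3*u - 4)) ∧ ((¬(e ≥ r + 4)) → (2*k > -6 ↔ u ≤ -1)) ∧ q = 2 implies it.
Countermodel: at the initial state e = 0, k = -2, q = 2, r = -4, u = 0, the precondition holds but the weakest precondition fails.
Answer: invalid


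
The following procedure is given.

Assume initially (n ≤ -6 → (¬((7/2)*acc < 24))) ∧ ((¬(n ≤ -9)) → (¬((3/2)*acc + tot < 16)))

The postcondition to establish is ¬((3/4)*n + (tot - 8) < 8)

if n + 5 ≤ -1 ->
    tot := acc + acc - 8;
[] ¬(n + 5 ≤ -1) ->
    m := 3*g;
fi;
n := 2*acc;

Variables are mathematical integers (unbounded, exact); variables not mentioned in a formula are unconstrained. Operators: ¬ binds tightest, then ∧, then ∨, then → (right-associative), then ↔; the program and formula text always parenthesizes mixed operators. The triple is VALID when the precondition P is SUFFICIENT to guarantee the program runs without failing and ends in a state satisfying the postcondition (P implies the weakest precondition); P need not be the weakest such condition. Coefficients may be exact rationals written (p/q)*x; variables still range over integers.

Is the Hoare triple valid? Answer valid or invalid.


Working backward. After the program, the postcondition ¬((3/4)*n + (tot - 8) < 8) must hold; in canonical form it is ¬((3/4)*n + tot < 16).
Before n := 2*acc: ¬((3/2)*acc + tot < 16)
Then branch requires ¬((7/2)*acc < 24); else branch requires ¬((3/2)*acc + tot < 16).
Before the if: (n ≤ -6 → (¬((7/2)*acc < 24))) ∧ ((¬(n ≤ -6)) → (¬((3/2)*acc + tot < 16)))
The weakest precondition is (n ≤ -6 → (¬((7/2)*acc < 24))) ∧ ((¬(n ≤ -6)) → (¬((3/2)*acc + tot < 16))).
Check whether (n ≤ -6 → (¬((7/2)*acc < 24))) ∧ ((¬(n ≤ -9)) → (¬((3/2)*acc + tot < 16))) implies it.
Every state satisfying the precondition satisfies the weakest precondition: the implication holds.
Answer: valid


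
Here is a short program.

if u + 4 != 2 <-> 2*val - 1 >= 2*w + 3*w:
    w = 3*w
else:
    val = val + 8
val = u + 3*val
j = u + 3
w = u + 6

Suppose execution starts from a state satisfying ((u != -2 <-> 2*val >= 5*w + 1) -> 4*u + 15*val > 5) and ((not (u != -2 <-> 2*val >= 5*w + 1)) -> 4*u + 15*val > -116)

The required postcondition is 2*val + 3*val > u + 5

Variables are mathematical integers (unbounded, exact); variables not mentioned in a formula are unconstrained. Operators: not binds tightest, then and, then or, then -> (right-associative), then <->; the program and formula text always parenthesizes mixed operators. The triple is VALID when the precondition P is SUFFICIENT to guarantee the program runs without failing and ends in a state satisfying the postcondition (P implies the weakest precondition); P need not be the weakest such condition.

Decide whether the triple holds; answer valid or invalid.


Working backward. After the program, the postcondition 2*val + 3*val > u + 5 must hold; in canonical form it is 5*val > u + 5.
Before w := u + 6: 5*val > u + 5
Before j := u + 3: 5*val > u + 5
Before val := u + 3*val: 4*u + 15*val > 5
Then branch requires 4*u + 15*val > 5; else branch requires 4*u + 15*val > -115.
Before the if: ((u != -2 <-> 2*val >= 5*w + 1) -> 4*u + 15*val > 5) and ((not (u != -2 <-> 2*val >= 5*w + 1)) -> 4*u + 15*val > -115)
The weakest precondition is ((u != -2 <-> 2*val >= 5*w + 1) -> 4*u + 15*val > 5) and ((not (u != -2 <-> 2*val >= 5*w + 1)) -> 4*u + 15*val > -115).
Check whether ((u != -2 <-> 2*val >= 5*w + 1) -> 4*u + 15*val > 5) and ((not (u != -2 <-> 2*val >= 5*w + 1)) -> 4*u + 15*val > -116) implies it.
Countermodel: at the initial state u = -25, val = -1, w = 0, the precondition holds but the weakest precondition fails.
Answer: invalid


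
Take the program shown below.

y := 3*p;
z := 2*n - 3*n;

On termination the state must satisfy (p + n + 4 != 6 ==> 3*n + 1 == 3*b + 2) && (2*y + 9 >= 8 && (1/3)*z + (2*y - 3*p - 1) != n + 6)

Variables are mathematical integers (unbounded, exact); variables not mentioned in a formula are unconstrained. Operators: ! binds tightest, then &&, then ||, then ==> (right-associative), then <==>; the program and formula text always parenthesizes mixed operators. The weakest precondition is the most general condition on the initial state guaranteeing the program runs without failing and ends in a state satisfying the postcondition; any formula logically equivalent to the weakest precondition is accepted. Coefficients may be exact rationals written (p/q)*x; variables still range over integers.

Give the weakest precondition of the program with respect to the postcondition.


Working backward. After the program, the postcondition (p + n + 4 != 6 ==> 3*n + 1 == 3*b + 2) && (2*y + 9 >= 8 && (1/3)*z + (2*y - 3*p - 1) != n + 6) must hold; in canonical form it is (n + p != 2 ==> 3*n == 3*b + 1) && 2*y >= -1 && 2*y + (1/3)*z != n + 3*p + 7.
Before z := 2*n - 3*n: (n + p != 2 ==> 3*n == 3*b + 1) && 2*y >= -1 && 2*y != (4/3)*n + 3*p + 7
Before y := 3*p: (n + p != 2 ==> 3*n == 3*b + 1) && 6*p >= -1 && 3*p != (4/3)*n + 7
Answer: WP = (n + p != 2 ==> 3*n == 3*b + 1) && 6*p >= -1 && 3*p != (4/3)*n + 7


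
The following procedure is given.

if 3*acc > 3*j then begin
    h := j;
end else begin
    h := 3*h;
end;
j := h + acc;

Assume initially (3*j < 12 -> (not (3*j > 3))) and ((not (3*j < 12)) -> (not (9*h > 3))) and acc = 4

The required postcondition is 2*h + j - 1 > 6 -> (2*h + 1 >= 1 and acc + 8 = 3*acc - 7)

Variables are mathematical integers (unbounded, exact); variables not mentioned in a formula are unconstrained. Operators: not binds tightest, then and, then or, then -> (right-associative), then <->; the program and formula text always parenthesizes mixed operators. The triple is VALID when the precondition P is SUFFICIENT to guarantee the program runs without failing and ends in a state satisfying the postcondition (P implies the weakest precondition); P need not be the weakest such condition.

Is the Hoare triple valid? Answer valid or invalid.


Working backward. After the program, the postcondition 2*h + j - 1 > 6 -> (2*h + 1 >= 1 and acc + 8 = 3*acc - 7) must hold; in canonical form it is 2*h + j > 7 -> (2*h >= 0 and 2*acc = 15).
Before j := h + acc: acc + 3*h > 7 -> (2*h >= 0 and 2*acc = 15)
Then branch requires acc + 3*j > 7 -> (2*j >= 0 and 2*acc = 15); else branch requires acc + 9*h > 7 -> (6*h >= 0 and 2*acc = 15).
Before the if: (3*acc > 3*j -> (acc + 3*j > 7 -> (2*j >= 0 and 2*acc = 15))) and ((not (3*acc > 3*j)) -> (acc + 9*h > 7 -> (6*h >= 0 and 2*acc = 15)))
The weakest precondition is (3*acc > 3*j -> (acc + 3*j > 7 -> (2*j >= 0 and 2*acc = 15))) and ((not (3*acc > 3*j)) -> (acc + 9*h > 7 -> (6*h >= 0 and 2*acc = 15))).
Check whether (3*j < 12 -> (not (3*j > 3))) and ((not (3*j < 12)) -> (not (9*h > 3))) and acc = 4 implies it.
Every state satisfying the precondition satisfies the weakest precondition: the implication holds.
Answer: valid


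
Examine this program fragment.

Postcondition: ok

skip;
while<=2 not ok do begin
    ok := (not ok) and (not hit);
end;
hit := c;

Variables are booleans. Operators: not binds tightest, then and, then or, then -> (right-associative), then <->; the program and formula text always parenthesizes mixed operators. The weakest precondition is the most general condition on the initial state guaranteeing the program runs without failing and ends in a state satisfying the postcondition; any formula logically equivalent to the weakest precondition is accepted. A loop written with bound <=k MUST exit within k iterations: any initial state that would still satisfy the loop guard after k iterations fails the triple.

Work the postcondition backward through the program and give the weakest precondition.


Working backward. After the program, ok must hold.
Before hit := c: ok
Before the loop (bound <=2), unroll the exhaustion recursion (WP_0 = exit-now case; WP_j = one more guarded iteration, up to j = 2):
  WP_0: ok
  WP_1: (not ok) -> ((not ok) and (not hit))
  WP_2: (not ok) -> ((not ((not ok) and (not hit))) -> ((not ((not ok) and (not hit))) and (not hit)))
So before the loop: (not ok) -> ((not ((not ok) and (not hit))) -> ((not ((not ok) and (not hit))) and (not hit)))
Before skip: (not ok) -> ((not ((not ok) and (not hit))) -> ((not ((not ok) and (not hit))) and (not hit)))
Answer: WP = (not ok) -> ((not ((not ok) and (not hit))) -> ((not ((not ok) and (not hit))) and (not hit)))


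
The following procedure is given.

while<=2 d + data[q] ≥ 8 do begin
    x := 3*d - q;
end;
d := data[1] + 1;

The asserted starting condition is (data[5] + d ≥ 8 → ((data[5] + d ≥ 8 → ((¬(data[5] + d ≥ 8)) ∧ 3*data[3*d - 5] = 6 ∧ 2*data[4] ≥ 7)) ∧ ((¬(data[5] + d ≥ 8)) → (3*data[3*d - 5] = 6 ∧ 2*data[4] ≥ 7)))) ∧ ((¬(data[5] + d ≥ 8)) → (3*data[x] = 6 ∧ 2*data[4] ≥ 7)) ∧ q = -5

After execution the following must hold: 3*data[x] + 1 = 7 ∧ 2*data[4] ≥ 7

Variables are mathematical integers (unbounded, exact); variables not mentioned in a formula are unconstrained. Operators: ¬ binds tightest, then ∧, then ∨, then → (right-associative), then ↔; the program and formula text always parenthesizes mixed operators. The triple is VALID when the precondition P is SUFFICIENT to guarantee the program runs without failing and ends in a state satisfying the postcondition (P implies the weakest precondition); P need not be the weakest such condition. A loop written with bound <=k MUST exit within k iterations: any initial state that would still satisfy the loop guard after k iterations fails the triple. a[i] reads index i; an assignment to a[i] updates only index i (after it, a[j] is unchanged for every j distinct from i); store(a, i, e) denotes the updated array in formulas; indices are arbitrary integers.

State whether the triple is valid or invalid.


Working backward. After the program, the postcondition 3*data[x] + 1 = 7 ∧ 2*data[4] ≥ 7 must hold; in canonical form it is 3*data[x] = 6 ∧ 2*data[4] ≥ 7.
Before d := data[1] + 1: 3*data[x] = 6 ∧ 2*data[4] ≥ 7
Before the loop (bound <=2), unroll the exhaustion recursion (WP_0 = exit-now case; WP_j = one more guarded iteration, up to j = 2):
  WP_0: (¬(data[q] + d ≥ 8)) ∧ 3*data[x] = 6 ∧ 2*data[4] ≥ 7
  WP_1: (data[q] + d ≥ 8 → ((¬(data[q] + d ≥ 8)) ∧ 3*data[3*d - q] = 6 ∧ 2*data[4] ≥ 7)) ∧ ((¬(data[q] + d ≥ 8)) → (3*data[x] = 6 ∧ 2*data[4] ≥ 7))
  WP_2: (data[q] + d ≥ 8 → ((data[q] + d ≥ 8 → ((¬(data[q] + d ≥ 8)) ∧ 3*data[3*d - q] = 6 ∧ 2*data[4] ≥ 7)) ∧ ((¬(data[q] + d ≥ 8)) → (3*data[3*d - q] = 6 ∧ 2*data[4] ≥ 7)))) ∧ ((¬(data[q] + d ≥ 8)) → (3*data[x] = 6 ∧ 2*data[4] ≥ 7))
So before the loop: (data[q] + d ≥ 8 → ((data[q] + d ≥ 8 → ((¬(data[q] + d ≥ 8)) ∧ 3*data[3*d - q] = 6 ∧ 2*data[4] ≥ 7)) ∧ ((¬(data[q] + d ≥ 8)) → (3*data[3*d - q] = 6 ∧ 2*data[4] ≥ 7)))) ∧ ((¬(data[q] + d ≥ 8)) → (3*data[x] = 6 ∧ 2*data[4] ≥ 7))
The weakest precondition is (data[q] + d ≥ 8 → ((data[q] + d ≥ 8 → ((¬(data[q] + d ≥ 8)) ∧ 3*data[3*d - q] = 6 ∧ 2*data[4] ≥ 7)) ∧ ((¬(data[q] + d ≥ 8)) → (3*data[3*d - q] = 6 ∧ 2*data[4] ≥ 7)))) ∧ ((¬(data[q] + d ≥ 8)) → (3*data[x] = 6 ∧ 2*data[4] ≥ 7)).
Check whether (data[5] + d ≥ 8 → ((data[5] + d ≥ 8 → ((¬(data[5] + d ≥ 8)) ∧ 3*data[3*d - 5] = 6 ∧ 2*data[4] ≥ 7)) ∧ ((¬(data[5] + d ≥ 8)) → (3*data[3*d - 5] = 6 ∧ 2*data[4] ≥ 7)))) ∧ ((¬(data[5] + d ≥ 8)) → (3*data[x] = 6 ∧ 2*data[4] ≥ 7)) ∧ q = -5 implies it.
Countermodel: at the initial state d = 0, data = {[-5] = 8, [3] = 2, [4] = 17426, [5] = 0, elsewhere 2}, q = -5, x = 3, the precondition holds but the weakest precondition fails.
Answer: invalid


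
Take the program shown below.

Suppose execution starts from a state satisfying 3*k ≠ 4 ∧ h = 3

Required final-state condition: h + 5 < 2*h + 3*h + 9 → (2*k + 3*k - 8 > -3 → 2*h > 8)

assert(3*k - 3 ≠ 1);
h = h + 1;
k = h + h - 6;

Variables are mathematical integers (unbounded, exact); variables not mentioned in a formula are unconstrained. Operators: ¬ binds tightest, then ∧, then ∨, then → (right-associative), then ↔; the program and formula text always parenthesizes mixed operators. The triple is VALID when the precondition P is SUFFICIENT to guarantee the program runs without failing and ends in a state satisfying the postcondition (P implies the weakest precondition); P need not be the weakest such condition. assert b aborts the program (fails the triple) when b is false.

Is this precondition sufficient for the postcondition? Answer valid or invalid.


Working backward. After the program, the postcondition h + 5 < 2*h + 3*h + 9 → (2*k + 3*k - 8 > -3 → 2*h > 8) must hold; in canonical form it is 4*h > -4 → (5*k > 5 → 2*h > 8).
Before k := h + h - 6: 4*h > -4 → (10*h > 35 → 2*h > 8)
Before h := h + 1: 4*h > -8 → (10*h > 25 → 2*h > 6)
Before assert 3*k - 3 ≠ 1: 3*k ≠ 4 ∧ (4*h > -8 → (10*h > 25 → 2*h > 6))
The weakest precondition is 3*k ≠ 4 ∧ (4*h > -8 → (10*h > 25 → 2*h > 6)).
Check whether 3*k ≠ 4 ∧ h = 3 implies it.
Countermodel: at the initial state h = 3, k = 0, the precondition holds but the weakest precondition fails.
Answer: invalid


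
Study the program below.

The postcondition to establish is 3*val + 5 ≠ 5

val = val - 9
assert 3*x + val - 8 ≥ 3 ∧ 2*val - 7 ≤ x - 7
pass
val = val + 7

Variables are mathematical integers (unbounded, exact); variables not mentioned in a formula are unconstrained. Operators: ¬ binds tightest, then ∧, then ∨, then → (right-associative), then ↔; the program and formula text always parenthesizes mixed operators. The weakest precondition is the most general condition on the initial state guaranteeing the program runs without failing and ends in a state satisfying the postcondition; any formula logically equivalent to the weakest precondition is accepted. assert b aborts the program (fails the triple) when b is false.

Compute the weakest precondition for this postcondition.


Working backward. After the program, the postcondition 3*val + 5 ≠ 5 must hold; in canonical form it is 3*val ≠ 0.
Before val := val + 7: 3*val ≠ -21
Before skip: 3*val ≠ -21
Before assert 3*x + val - 8 ≥ 3 ∧ 2*val - 7 ≤ x - 7: val + 3*x ≥ 11 ∧ 2*val ≤ x ∧ 3*val ≠ -21
Before val := val - 9: val + 3*x ≥ 20 ∧ 2*val ≤ x + 18 ∧ 3*val ≠ 6
Answer: WP = val + 3*x ≥ 20 ∧ 2*val ≤ x + 18 ∧ 3*val ≠ 6


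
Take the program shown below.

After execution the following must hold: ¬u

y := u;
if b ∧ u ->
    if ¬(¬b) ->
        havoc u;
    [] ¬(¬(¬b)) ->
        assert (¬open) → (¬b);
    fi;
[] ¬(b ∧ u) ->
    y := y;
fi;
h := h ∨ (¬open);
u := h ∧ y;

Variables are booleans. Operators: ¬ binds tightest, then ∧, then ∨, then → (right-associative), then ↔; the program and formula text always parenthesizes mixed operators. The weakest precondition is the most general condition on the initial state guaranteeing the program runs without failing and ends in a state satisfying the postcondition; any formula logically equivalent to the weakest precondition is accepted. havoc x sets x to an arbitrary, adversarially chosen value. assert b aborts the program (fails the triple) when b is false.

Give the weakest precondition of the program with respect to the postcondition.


Working backward. After the program, ¬u must hold.
Before u := h ∧ y: ¬(h ∧ y)
Before h := h ∨ (¬open): ¬((h ∨ (¬open)) ∧ y)
Then branch requires (b → (¬((h ∨ (¬open)) ∧ y))) ∧ ((¬b) → (((¬open) → (¬b)) ∧ (¬((h ∨ (¬open)) ∧ y)))); else branch requires ¬((h ∨ (¬open)) ∧ y).
Before the if: ((b ∧ u) → ((b → (¬((h ∨ (¬open)) ∧ y))) ∧ ((¬b) → (((¬open) → (¬b)) ∧ (¬((h ∨ (¬open)) ∧ y)))))) ∧ ((¬(b ∧ u)) → (¬((h ∨ (¬open)) ∧ y)))
Before y := u: ((b ∧ u) → ((b → (¬((h ∨ (¬open)) ∧ u))) ∧ ((¬b) → (((¬open) → (¬b)) ∧ (¬((h ∨ (¬open)) ∧ u)))))) ∧ ((¬(b ∧ u)) → (¬((h ∨ (¬open)) ∧ u)))
Answer: WP = ((b ∧ u) → ((b → (¬((h ∨ (¬open)) ∧ u))) ∧ ((¬b) → (((¬open) → (¬b)) ∧ (¬((h ∨ (¬open)) ∧ u)))))) ∧ ((¬(b ∧ u)) → (¬((h ∨ (¬open)) ∧ u)))


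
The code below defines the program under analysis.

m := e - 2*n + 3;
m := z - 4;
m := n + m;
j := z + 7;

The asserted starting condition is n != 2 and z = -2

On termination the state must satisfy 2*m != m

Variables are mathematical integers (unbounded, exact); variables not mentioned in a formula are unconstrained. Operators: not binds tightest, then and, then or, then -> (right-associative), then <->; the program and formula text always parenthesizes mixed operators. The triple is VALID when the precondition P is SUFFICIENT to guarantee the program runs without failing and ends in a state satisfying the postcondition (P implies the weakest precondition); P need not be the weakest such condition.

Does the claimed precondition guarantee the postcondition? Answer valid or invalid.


Working backward. After the program, the postcondition 2*m != m must hold; in canonical form it is m != 0.
Before j := z + 7: m != 0
Before m := n + m: m + n != 0
Before m := z - 4: n + z != 4
Before m := e - 2*n + 3: n + z != 4
The weakest precondition is n + z != 4.
Check whether n != 2 and z = -2 implies it.
Countermodel: at the initial state n = 6, z = -2, the precondition holds but the weakest precondition fails.
Answer: invalid


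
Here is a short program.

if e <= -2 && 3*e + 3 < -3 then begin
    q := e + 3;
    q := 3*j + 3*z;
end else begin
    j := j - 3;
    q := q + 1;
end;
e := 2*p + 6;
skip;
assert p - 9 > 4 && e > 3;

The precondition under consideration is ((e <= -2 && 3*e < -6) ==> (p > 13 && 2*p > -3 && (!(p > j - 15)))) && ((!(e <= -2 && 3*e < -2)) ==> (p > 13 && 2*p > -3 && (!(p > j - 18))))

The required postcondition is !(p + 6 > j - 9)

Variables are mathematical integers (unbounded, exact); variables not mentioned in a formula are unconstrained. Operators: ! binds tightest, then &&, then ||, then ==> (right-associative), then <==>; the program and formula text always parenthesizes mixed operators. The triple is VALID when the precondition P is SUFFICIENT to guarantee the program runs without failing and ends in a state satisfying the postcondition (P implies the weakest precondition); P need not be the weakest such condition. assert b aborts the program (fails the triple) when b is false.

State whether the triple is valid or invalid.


Working backward. After the program, the postcondition !(p + 6 > j - 9) must hold; in canonical form it is !(p > j - 15).
Before assert p - 9 > 4 && e > 3: p > 13 && e > 3 && (!(p > j - 15))
Before skip: p > 13 && e > 3 && (!(p > j - 15))
Before e := 2*p + 6: p > 13 && 2*p > -3 && (!(p > j - 15))
Then branch requires p > 13 && 2*p > -3 && (!(p > j - 15)); else branch requires p > 13 && 2*p > -3 && (!(p > j - 18)).
Before the if: ((e <= -2 && 3*e < -6) ==> (p > 13 && 2*p > -3 && (!(p > j - 15)))) && ((!(e <= -2 && 3*e < -6)) ==> (p > 13 && 2*p > -3 && (!(p > j - 18))))
The weakest precondition is ((e <= -2 && 3*e < -6) ==> (p > 13 && 2*p > -3 && (!(p > j - 15)))) && ((!(e <= -2 && 3*e < -6)) ==> (p > 13 && 2*p > -3 && (!(p > j - 18)))).
Check whether ((e <= -2 && 3*e < -6) ==> (p > 13 && 2*p > -3 && (!(p > j - 15)))) && ((!(e <= -2 && 3*e < -2)) ==> (p > 13 && 2*p > -3 && (!(p > j - 18)))) implies it.
Countermodel: at the initial state e = -2, j = 18, p = 0, the precondition holds but the weakest precondition fails.
Answer: invalid


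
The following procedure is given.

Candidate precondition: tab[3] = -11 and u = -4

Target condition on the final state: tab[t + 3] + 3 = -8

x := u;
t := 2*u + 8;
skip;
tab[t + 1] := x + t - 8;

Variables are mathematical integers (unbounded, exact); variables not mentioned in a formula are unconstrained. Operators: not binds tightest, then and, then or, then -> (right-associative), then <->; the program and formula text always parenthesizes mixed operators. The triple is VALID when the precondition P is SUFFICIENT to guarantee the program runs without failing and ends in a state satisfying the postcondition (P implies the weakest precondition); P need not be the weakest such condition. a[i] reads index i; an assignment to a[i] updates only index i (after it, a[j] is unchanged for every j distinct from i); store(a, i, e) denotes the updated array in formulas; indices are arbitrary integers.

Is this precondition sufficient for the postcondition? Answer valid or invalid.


Working backward. After the program, the postcondition tab[t + 3] + 3 = -8 must hold; in canonical form it is tab[t + 3] = -11.
Before tab[t + 1] := x + t - 8: store(tab, t + 1, t + x - 8)[t + 3] = -11
Before skip: store(tab, t + 1, t + x - 8)[t + 3] = -11
Before t := 2*u + 8: store(tab, 2*u + 9, 2*u + x)[2*u + 11] = -11
Before x := u: store(tab, 2*u + 9, 3*u)[2*u + 11] = -11
The weakest precondition is store(tab, 2*u + 9, 3*u)[2*u + 11] = -11.
Check whether tab[3] = -11 and u = -4 implies it.
Every state satisfying the precondition satisfies the weakest precondition: the implication holds.
Answer: valid


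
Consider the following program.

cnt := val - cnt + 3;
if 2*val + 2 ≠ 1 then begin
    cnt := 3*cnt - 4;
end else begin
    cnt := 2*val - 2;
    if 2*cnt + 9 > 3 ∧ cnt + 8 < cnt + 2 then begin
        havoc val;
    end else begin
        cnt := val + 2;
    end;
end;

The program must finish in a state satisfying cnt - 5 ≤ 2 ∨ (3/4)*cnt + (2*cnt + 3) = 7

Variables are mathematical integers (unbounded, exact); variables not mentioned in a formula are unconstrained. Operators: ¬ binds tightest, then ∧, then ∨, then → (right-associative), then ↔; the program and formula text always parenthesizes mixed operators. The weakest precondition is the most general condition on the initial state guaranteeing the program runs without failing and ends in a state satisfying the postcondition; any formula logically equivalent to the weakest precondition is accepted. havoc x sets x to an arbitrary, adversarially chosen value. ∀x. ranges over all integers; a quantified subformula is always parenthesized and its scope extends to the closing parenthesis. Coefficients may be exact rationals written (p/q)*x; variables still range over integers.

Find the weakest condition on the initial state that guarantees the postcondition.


Working backward. After the program, the postcondition cnt - 5 ≤ 2 ∨ (3/4)*cnt + (2*cnt + 3) = 7 must hold; in canonical form it is cnt ≤ 7 ∨ (11/4)*cnt = 4.
Then branch requires 3*cnt ≤ 11 ∨ (33/4)*cnt = 15; else branch requires val ≤ 5 ∨ (11/4)*val = -3/2.
Before the if: (2*val ≠ -1 → (3*cnt ≤ 11 ∨ (33/4)*cnt = 15)) ∧ ((¬(2*val ≠ -1)) → (val ≤ 5 ∨ (11/4)*val = -3/2))
Before cnt := val - cnt + 3: (2*val ≠ -1 → (3*val ≤ 3*cnt + 2 ∨ (33/4)*val = (33/4)*cnt - 39/4)) ∧ ((¬(2*val ≠ -1)) → (val ≤ 5 ∨ (11/4)*val = -3/2))
Answer: WP = (2*val ≠ -1 → (3*val ≤ 3*cnt + 2 ∨ (33/4)*val = (33/4)*cnt - 39/4)) ∧ ((¬(2*val ≠ -1)) → (val ≤ 5 ∨ (11/4)*val = -3/2))


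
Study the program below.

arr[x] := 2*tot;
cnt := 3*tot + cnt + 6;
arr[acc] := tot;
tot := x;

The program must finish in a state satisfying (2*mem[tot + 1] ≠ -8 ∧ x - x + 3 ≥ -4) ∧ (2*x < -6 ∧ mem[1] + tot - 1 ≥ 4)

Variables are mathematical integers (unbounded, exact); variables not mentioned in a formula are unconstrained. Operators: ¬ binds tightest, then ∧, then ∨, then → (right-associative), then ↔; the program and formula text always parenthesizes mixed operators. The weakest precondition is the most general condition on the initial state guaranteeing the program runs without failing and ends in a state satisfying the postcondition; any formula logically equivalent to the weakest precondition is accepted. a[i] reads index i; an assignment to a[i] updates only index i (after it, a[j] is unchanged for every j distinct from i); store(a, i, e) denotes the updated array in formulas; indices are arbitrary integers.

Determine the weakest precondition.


Working backward. After the program, the postcondition (2*mem[tot + 1] ≠ -8 ∧ x - x + 3 ≥ -4) ∧ (2*x < -6 ∧ mem[1] + tot - 1 ≥ 4) must hold; in canonical form it is 2*mem[tot + 1] ≠ -8 ∧ 2*x < -6 ∧ mem[1] + tot ≥ 5.
Before tot := x: 2*mem[x + 1] ≠ -8 ∧ 2*x < -6 ∧ mem[1] + x ≥ 5
Before arr[acc] := tot: 2*mem[x + 1] ≠ -8 ∧ 2*x < -6 ∧ mem[1] + x ≥ 5
Before cnt := 3*tot + cnt + 6: 2*mem[x + 1] ≠ -8 ∧ 2*x < -6 ∧ mem[1] + x ≥ 5
Before arr[x] := 2*tot: 2*mem[x + 1] ≠ -8 ∧ 2*x < -6 ∧ mem[1] + x ≥ 5
Answer: WP = 2*mem[x + 1] ≠ -8 ∧ 2*x < -6 ∧ mem[1] + x ≥ 5


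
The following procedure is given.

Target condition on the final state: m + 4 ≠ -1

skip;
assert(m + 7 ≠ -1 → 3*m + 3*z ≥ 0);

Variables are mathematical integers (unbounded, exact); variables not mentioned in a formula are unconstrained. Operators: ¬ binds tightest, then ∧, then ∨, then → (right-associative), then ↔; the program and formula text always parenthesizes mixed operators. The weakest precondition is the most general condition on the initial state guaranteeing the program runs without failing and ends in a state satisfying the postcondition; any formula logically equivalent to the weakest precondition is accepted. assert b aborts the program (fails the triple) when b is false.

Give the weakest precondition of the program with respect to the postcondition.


Working backward. After the program, the postcondition m + 4 ≠ -1 must hold; in canonical form it is m ≠ -5.
Before assert m + 7 ≠ -1 → 3*m + 3*z ≥ 0: (m ≠ -8 → 3*m + 3*z ≥ 0) ∧ m ≠ -5
Before skip: (m ≠ -8 → 3*m + 3*z ≥ 0) ∧ m ≠ -5
Answer: WP = (m ≠ -8 → 3*m + 3*z ≥ 0) ∧ m ≠ -5


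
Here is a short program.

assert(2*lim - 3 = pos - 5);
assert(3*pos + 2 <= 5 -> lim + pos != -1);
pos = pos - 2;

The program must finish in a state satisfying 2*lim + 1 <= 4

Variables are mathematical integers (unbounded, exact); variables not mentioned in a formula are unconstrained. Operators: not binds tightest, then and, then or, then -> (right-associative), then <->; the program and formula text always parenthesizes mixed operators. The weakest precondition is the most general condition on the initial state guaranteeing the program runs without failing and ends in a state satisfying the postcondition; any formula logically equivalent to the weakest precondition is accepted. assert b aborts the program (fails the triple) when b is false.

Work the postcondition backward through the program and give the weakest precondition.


Working backward. After the program, the postcondition 2*lim + 1 <= 4 must hold; in canonical form it is 2*lim <= 3.
Before pos := pos - 2: 2*lim <= 3
Before assert 3*pos + 2 <= 5 -> lim + pos != -1: (3*pos <= 3 -> lim + pos != -1) and 2*lim <= 3
Before assert 2*lim - 3 = pos - 5: 2*lim = pos - 2 and (3*pos <= 3 -> lim + pos != -1) and 2*lim <= 3
Answer: WP = 2*lim = pos - 2 and (3*pos <= 3 -> lim + pos != -1) and 2*lim <= 3


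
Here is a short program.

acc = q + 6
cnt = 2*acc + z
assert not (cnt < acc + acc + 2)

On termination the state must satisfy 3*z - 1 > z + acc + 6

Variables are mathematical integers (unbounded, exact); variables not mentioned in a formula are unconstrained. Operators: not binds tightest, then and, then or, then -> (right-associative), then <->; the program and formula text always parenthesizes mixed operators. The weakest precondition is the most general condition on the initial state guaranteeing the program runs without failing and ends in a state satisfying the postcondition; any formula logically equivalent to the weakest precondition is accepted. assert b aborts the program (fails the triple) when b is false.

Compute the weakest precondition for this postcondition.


Working backward. After the program, the postcondition 3*z - 1 > z + acc + 6 must hold; in canonical form it is 2*z > acc + 7.
Before assert not (cnt < acc + acc + 2): (not (cnt < 2*acc + 2)) and 2*z > acc + 7
Before cnt := 2*acc + z: (not (z < 2)) and 2*z > acc + 7
Before acc := q + 6: (not (z < 2)) and 2*z > q + 13
Answer: WP = (not (z < 2)) and 2*z > q + 13


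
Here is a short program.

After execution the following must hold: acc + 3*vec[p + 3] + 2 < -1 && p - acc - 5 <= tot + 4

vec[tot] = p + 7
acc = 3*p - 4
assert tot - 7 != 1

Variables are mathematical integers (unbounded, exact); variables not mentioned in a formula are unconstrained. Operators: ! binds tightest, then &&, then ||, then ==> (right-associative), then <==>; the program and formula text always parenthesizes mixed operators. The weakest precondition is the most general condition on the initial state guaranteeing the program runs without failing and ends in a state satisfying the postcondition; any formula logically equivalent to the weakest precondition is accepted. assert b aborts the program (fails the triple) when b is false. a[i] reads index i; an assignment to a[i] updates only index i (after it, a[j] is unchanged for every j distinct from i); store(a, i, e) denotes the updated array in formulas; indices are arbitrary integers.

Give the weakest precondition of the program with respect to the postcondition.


Working backward. After the program, the postcondition acc + 3*vec[p + 3] + 2 < -1 && p - acc - 5 <= tot + 4 must hold; in canonical form it is 3*vec[p + 3] + acc < -3 && p <= acc + tot + 9.
Before assert tot - 7 != 1: tot != 8 && 3*vec[p + 3] + acc < -3 && p <= acc + tot + 9
Before acc := 3*p - 4: tot != 8 && 3*vec[p + 3] + 3*p < 1 && 2*p + tot >= -5
Before vec[tot] := p + 7: tot != 8 && 3*store(vec, tot, p + 7)[p + 3] + 3*p < 1 && 2*p + tot >= -5
Answer: WP = tot != 8 && 3*store(vec, tot, p + 7)[p + 3] + 3*p < 1 && 2*p + tot >= -5


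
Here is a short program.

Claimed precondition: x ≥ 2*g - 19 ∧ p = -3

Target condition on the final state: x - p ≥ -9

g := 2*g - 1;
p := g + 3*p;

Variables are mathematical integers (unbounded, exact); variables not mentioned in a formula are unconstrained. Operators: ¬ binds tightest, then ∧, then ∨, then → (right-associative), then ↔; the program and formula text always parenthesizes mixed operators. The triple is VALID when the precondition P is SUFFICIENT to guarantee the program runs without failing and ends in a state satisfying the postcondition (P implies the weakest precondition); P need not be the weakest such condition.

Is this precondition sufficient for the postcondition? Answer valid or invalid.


Working backward. After the program, the postcondition x - p ≥ -9 must hold; in canonical form it is x ≥ p - 9.
Before p := g + 3*p: x ≥ g + 3*p - 9
Before g := 2*g - 1: x ≥ 2*g + 3*p - 10
The weakest precondition is x ≥ 2*g + 3*p - 10.
Check whether x ≥ 2*g - 19 ∧ p = -3 implies it.
Every state satisfying the precondition satisfies the weakest precondition: the implication holds.
Answer: valid


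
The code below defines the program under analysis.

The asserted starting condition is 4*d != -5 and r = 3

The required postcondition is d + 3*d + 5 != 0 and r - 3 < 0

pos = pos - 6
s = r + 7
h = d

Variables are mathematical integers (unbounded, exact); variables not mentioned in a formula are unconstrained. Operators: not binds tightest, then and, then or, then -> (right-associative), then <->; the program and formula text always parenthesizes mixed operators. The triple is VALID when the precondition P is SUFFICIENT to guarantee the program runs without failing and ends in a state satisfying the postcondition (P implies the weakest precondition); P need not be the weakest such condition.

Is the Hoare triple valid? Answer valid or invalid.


Working backward. After the program, the postcondition d + 3*d + 5 != 0 and r - 3 < 0 must hold; in canonical form it is 4*d != -5 and r < 3.
Before h := d: 4*d != -5 and r < 3
Before s := r + 7: 4*d != -5 and r < 3
Before pos := pos - 6: 4*d != -5 and r < 3
The weakest precondition is 4*d != -5 and r < 3.
Check whether 4*d != -5 and r = 3 implies it.
Countermodel: at the initial state d = 0, r = 3, the precondition holds but the weakest precondition fails.
Answer: invalid
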